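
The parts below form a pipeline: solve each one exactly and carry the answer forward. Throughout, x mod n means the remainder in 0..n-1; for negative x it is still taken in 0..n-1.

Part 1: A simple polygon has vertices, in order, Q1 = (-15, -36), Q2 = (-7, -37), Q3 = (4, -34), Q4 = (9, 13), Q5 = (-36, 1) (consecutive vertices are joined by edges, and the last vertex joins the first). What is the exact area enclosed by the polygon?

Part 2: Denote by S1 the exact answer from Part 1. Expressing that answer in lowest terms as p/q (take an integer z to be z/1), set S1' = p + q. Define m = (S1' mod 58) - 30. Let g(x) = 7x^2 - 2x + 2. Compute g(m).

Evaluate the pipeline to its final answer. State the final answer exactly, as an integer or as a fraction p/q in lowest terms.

3659

Part 1: cross terms: (-15*-37 - -7*-36)=303, (-7*-34 - 4*-37)=386, (4*13 - 9*-34)=358, (9*1 - -36*13)=477, (-36*-36 - -15*1)=1311; twice the area = |2835| = 2835; area = 2835/2; answer 2835/2
Part 2: S1 = 2835/2; threaded value p + q = 2837; m = 23; 7*(23)^2 - 2*(23)^1 + 2 = (3703) + (-46) + (2) = 3659; answer 3659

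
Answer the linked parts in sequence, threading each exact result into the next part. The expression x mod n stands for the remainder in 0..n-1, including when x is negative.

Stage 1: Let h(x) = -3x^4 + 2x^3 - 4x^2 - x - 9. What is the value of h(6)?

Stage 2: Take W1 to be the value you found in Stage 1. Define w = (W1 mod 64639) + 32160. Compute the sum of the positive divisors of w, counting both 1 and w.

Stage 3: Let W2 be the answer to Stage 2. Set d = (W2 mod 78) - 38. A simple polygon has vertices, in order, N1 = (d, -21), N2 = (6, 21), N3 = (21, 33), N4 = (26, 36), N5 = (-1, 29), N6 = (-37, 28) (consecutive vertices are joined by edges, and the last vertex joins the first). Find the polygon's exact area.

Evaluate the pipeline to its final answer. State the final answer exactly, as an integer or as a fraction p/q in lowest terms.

Stage 1: -3*(6)^4 + 2*(6)^3 - 4*(6)^2 - 1*(6)^1 - 9 = (-3888) + (432) + (-144) + (-6) + (-9) = -3615; answer -3615
Stage 2: W1 = -3615; w = 93184; 93184 = 2^10 * 7 * 13; sigma = (1 + 2 + 4 + 8 + 16 + 32 + 64 + 128 + 256 + 512 + 1024) * (1 + 7) * (1 + 13) = 2047 * 8 * 14 = 229264; answer 229264
Stage 3: W2 = 229264; d = -16; cross terms: (-16*21 - 6*-21)=-210, (6*33 - 21*21)=-243, (21*36 - 26*33)=-102, (26*29 - -1*36)=790, (-1*28 - -37*29)=1045, (-37*-21 - -16*28)=1225; twice the area = |2505| = 2505; area = 2505/2; answer 2505/2

2505/2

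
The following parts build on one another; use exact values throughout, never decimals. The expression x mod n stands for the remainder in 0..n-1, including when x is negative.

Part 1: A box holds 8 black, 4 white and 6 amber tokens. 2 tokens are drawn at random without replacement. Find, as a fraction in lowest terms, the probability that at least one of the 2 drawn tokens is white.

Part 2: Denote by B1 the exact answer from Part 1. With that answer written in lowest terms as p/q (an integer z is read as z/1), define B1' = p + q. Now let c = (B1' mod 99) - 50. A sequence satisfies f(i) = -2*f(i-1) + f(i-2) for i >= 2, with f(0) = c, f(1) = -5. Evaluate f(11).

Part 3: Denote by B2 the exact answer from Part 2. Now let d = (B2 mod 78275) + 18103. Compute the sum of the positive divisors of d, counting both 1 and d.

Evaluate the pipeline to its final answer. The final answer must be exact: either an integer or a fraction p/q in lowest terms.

205632

Part 1: total draws C(18,2) = 153; complement C(14,2) = 91; favorable 153 - 91 = 62; P = 62/153; answer 62/153
Part 2: B1 = 62/153; threaded value p + q = 215; c = -33; f(2) = -2*(-5) + 1*(-33) = -23; iterating: f(2)=-23, f(3)=41, f(4)=-105, f(5)=251, f(6)=-607, f(7)=1465, f(8)=-3537, f(9)=8539, f(10)=-20615, f(11)=49769; answer 49769
Part 3: B2 = 49769; d = 67872; 67872 = 2^5 * 3 * 7 * 101; sigma = (1 + 2 + 4 + 8 + 16 + 32) * (1 + 3) * (1 + 7) * (1 + 101) = 63 * 4 * 8 * 102 = 205632; answer 205632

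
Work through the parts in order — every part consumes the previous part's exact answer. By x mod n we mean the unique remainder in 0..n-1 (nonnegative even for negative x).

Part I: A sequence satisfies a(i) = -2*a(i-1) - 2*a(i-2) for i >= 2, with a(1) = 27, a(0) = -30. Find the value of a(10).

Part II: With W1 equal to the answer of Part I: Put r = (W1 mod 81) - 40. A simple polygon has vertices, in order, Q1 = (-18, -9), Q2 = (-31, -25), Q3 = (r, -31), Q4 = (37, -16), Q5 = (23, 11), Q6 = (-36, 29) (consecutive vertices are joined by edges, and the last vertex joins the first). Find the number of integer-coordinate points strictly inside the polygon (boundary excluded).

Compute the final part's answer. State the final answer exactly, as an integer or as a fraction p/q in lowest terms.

Part I: a(2) = -2*(27) - 2*(-30) = 6; iterating: a(2)=6, a(3)=-66, a(4)=120, a(5)=-108, a(6)=-24, a(7)=264, a(8)=-480, a(9)=432, a(10)=96; answer 96
Part II: W1 = 96; r = -25; cross terms: (-18*-25 - -31*-9)=171, (-31*-31 - -25*-25)=336, (-25*-16 - 37*-31)=1547, (37*11 - 23*-16)=775, (23*29 - -36*11)=1063, (-36*-9 - -18*29)=846; twice the area = |4738| = 4738; area = 2369; boundary points = 1 + 6 + 1 + 1 + 1 + 2 = 12; strictly interior points = area - boundary/2 + 1 = 2364; answer 2364

2364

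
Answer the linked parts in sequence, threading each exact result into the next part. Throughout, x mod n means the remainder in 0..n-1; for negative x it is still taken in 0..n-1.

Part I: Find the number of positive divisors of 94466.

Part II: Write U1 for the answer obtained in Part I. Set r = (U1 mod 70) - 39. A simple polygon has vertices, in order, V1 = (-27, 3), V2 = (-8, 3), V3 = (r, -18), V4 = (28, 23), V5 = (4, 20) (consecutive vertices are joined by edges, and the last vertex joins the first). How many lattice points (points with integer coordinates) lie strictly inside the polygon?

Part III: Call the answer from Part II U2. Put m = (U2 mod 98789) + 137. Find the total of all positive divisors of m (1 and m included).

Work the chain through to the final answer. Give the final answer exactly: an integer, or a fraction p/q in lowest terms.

Part I: 94466 = 2 * 149 * 317; number of divisors = (1+1) * (1+1) * (1+1) = 8; answer 8
Part II: U1 = 8; r = -31; cross terms: (-27*3 - -8*3)=-57, (-8*-18 - -31*3)=237, (-31*23 - 28*-18)=-209, (28*20 - 4*23)=468, (4*3 - -27*20)=552; twice the area = |991| = 991; area = 991/2; boundary points = 19 + 1 + 1 + 3 + 1 = 25; strictly interior points = area - boundary/2 + 1 = 484; answer 484
Part III: U2 = 484; m = 621; 621 = 3^3 * 23; sigma = (1 + 3 + 9 + 27) * (1 + 23) = 40 * 24 = 960; answer 960

960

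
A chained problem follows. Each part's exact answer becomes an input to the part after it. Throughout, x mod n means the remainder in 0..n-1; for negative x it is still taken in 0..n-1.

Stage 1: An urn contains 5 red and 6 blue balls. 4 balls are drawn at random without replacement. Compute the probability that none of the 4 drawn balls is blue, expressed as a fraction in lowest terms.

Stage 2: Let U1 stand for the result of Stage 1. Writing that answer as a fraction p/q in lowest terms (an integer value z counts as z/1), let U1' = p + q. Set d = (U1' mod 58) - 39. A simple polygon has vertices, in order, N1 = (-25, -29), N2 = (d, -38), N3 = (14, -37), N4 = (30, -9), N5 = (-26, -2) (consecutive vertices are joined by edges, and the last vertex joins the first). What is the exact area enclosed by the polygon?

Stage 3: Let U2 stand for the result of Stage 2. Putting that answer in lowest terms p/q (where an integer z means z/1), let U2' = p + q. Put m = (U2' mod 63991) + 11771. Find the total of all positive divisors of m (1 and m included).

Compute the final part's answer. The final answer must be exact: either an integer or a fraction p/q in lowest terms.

25344

Stage 1: total draws C(11,4) = 330; favorable C(5,4) = 5; P = 1/66; answer 1/66
Stage 2: U1 = 1/66; threaded value p + q = 67; d = -30; cross terms: (-25*-38 - -30*-29)=80, (-30*-37 - 14*-38)=1642, (14*-9 - 30*-37)=984, (30*-2 - -26*-9)=-294, (-26*-29 - -25*-2)=704; twice the area = |3116| = 3116; area = 1558; answer 1558
Stage 3: U2 = 1558; threaded value p + q = 1559; m = 13330; 13330 = 2 * 5 * 31 * 43; sigma = (1 + 2) * (1 + 5) * (1 + 31) * (1 + 43) = 3 * 6 * 32 * 44 = 25344; answer 25344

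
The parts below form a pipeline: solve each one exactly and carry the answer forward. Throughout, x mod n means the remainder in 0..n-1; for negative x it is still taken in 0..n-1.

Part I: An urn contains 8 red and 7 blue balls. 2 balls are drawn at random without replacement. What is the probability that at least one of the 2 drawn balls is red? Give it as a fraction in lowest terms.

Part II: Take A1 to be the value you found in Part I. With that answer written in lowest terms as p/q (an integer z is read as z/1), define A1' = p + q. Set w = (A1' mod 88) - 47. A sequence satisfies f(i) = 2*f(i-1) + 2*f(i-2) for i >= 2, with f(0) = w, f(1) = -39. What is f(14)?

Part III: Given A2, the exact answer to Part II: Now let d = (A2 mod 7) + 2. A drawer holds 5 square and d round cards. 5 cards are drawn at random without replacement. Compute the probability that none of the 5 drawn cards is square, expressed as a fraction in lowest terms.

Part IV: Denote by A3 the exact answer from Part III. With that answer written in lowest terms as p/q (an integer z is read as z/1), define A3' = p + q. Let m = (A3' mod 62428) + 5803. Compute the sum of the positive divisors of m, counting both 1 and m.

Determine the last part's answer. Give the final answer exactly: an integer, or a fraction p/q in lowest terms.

Part I: total draws C(15,2) = 105; complement C(7,2) = 21; favorable 105 - 21 = 84; P = 4/5; answer 4/5
Part II: A1 = 4/5; threaded value p + q = 9; w = -38; f(2) = 2*(-39) + 2*(-38) = -154; iterating: f(2)=-154, f(3)=-386, f(4)=-1080, f(5)=-2932, f(6)=-8024, f(7)=-21912, f(8)=-59872, f(9)=-163568, f(10)=-446880, f(11)=-1220896, f(12)=-3335552, f(13)=-9112896, f(14)=-24896896; answer -24896896
Part III: A2 = -24896896; d = 6; total draws C(11,5) = 462; favorable C(6,5) = 6; P = 1/77; answer 1/77
Part IV: A3 = 1/77; threaded value p + q = 78; m = 5881; 5881 is prime, so its only divisors are 1 and 5881; sigma = 1 + 5881 = 5882; answer 5882

5882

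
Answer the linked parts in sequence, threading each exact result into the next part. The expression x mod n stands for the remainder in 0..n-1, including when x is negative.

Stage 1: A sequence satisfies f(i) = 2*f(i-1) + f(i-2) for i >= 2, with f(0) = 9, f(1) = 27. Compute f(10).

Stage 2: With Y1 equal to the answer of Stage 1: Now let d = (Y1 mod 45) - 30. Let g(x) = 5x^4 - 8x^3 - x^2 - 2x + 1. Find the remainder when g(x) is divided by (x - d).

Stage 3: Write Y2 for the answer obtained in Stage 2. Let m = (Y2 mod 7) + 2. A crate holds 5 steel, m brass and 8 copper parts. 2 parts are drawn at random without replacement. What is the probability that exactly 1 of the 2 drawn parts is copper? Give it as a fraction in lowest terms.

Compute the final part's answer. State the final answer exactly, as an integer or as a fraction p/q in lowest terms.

Stage 1: f(2) = 2*(27) + 1*(9) = 63; iterating: f(2)=63, f(3)=153, f(4)=369, f(5)=891, f(6)=2151, f(7)=5193, f(8)=12537, f(9)=30267, f(10)=73071; answer 73071
Stage 2: Y1 = 73071; d = 6; remainder = value at the root: 5*(6)^4 - 8*(6)^3 - 1*(6)^2 - 2*(6)^1 + 1 = (6480) + (-1728) + (-36) + (-12) + (1) = 4705; answer 4705
Stage 3: Y2 = 4705; m = 3; total draws C(16,2) = 120; favorable C(8,1)*C(8,1) = 64; P = 8/15; answer 8/15

8/15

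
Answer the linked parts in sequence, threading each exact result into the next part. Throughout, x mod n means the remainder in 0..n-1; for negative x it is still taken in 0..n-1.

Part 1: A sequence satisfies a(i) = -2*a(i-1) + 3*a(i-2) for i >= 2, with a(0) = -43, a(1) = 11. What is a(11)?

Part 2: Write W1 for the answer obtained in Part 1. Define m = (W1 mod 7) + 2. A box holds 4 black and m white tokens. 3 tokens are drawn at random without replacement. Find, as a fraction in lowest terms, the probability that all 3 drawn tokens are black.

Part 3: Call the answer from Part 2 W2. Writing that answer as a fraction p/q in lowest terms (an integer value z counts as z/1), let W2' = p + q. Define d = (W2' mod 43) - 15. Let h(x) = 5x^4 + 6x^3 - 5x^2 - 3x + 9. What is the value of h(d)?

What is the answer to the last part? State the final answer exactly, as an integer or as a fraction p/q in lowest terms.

Part 1: a(2) = -2*(11) + 3*(-43) = -151; iterating: a(2)=-151, a(3)=335, a(4)=-1123, a(5)=3251, a(6)=-9871, a(7)=29495, a(8)=-88603, a(9)=265691, a(10)=-797191, a(11)=2391455; answer 2391455
Part 2: W1 = 2391455; m = 5; total draws C(9,3) = 84; favorable C(4,3) = 4; P = 1/21; answer 1/21
Part 3: W2 = 1/21; threaded value p + q = 22; d = 7; 5*(7)^4 + 6*(7)^3 - 5*(7)^2 - 3*(7)^1 + 9 = (12005) + (2058) + (-245) + (-21) + (9) = 13806; answer 13806

13806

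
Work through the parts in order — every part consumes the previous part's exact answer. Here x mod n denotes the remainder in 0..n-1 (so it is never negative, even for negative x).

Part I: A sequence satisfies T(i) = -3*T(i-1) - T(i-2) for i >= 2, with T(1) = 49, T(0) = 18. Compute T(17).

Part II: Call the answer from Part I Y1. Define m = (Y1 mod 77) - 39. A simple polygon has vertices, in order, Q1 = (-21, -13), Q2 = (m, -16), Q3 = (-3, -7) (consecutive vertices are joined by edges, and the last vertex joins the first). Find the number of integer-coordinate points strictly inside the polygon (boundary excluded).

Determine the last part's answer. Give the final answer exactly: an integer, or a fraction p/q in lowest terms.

Part I: T(2) = -3*(49) - 1*(18) = -165; iterating: T(2)=-165, T(3)=446, T(4)=-1173, T(5)=3073, T(6)=-8046, T(7)=21065, T(8)=-55149, T(9)=144382, T(10)=-377997, T(11)=989609, T(12)=-2590830, T(13)=6782881, T(14)=-17757813, T(15)=46490558, T(16)=-121713861, T(17)=318651025; answer 318651025
Part II: Y1 = 318651025; m = -39; cross terms: (-21*-16 - -39*-13)=-171, (-39*-7 - -3*-16)=225, (-3*-13 - -21*-7)=-108; twice the area = |-54| = 54; area = 27; boundary points = 3 + 9 + 6 = 18; strictly interior points = area - boundary/2 + 1 = 19; answer 19

19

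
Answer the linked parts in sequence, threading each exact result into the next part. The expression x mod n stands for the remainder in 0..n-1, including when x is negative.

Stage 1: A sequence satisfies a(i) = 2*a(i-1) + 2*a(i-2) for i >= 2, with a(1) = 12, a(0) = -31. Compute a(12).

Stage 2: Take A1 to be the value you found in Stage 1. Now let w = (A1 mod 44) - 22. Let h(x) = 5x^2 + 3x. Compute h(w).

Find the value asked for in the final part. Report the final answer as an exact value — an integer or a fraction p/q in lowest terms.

Stage 1: a(2) = 2*(12) + 2*(-31) = -38; iterating: a(2)=-38, a(3)=-52, a(4)=-180, a(5)=-464, a(6)=-1288, a(7)=-3504, a(8)=-9584, a(9)=-26176, a(10)=-71520, a(11)=-195392, a(12)=-533824; answer -533824
Stage 2: A1 = -533824; w = 6; 5*(6)^2 + 3*(6)^1 = (180) + (18) = 198; answer 198

198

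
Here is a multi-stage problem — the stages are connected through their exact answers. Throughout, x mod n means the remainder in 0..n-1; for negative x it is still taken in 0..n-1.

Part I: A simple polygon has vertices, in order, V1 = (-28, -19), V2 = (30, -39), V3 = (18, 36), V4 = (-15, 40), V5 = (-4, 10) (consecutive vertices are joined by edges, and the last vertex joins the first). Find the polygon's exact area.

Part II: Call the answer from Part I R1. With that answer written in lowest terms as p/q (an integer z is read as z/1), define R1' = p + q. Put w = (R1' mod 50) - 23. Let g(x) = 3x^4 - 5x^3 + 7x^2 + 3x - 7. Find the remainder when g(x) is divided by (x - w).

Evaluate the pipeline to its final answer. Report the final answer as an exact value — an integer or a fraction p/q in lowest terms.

Part I: cross terms: (-28*-39 - 30*-19)=1662, (30*36 - 18*-39)=1782, (18*40 - -15*36)=1260, (-15*10 - -4*40)=10, (-4*-19 - -28*10)=356; twice the area = |5070| = 5070; area = 2535; answer 2535
Part II: R1 = 2535; threaded value p + q = 2536; w = 13; remainder = value at the root: 3*(13)^4 - 5*(13)^3 + 7*(13)^2 + 3*(13)^1 - 7 = (85683) + (-10985) + (1183) + (39) + (-7) = 75913; answer 75913

75913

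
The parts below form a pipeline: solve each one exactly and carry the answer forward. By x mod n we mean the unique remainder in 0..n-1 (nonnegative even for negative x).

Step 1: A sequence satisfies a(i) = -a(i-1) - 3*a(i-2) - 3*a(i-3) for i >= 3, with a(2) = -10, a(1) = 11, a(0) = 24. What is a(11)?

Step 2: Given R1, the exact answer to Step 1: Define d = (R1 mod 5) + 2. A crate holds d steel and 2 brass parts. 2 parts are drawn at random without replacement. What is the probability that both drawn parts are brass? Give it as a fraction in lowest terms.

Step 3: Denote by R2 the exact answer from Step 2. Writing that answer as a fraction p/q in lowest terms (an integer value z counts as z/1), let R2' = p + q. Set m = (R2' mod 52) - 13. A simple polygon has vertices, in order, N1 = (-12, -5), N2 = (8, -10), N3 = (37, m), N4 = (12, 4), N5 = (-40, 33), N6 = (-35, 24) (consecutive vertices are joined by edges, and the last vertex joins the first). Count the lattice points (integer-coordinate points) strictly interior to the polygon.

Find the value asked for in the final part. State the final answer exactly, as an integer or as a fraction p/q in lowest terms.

952

Step 1: a(3) = -1*(-10) - 3*(11) - 3*(24) = -95; iterating: a(3)=-95, a(4)=92, a(5)=223, a(6)=-214, a(7)=-731, a(8)=704, a(9)=2131, a(10)=-2050, a(11)=-6455; answer -6455
Step 2: R1 = -6455; d = 2; total draws C(4,2) = 6; favorable C(2,2) = 1; P = 1/6; answer 1/6
Step 3: R2 = 1/6; threaded value p + q = 7; m = -6; cross terms: (-12*-10 - 8*-5)=160, (8*-6 - 37*-10)=322, (37*4 - 12*-6)=220, (12*33 - -40*4)=556, (-40*24 - -35*33)=195, (-35*-5 - -12*24)=463; twice the area = |1916| = 1916; area = 958; boundary points = 5 + 1 + 5 + 1 + 1 + 1 = 14; strictly interior points = area - boundary/2 + 1 = 952; answer 952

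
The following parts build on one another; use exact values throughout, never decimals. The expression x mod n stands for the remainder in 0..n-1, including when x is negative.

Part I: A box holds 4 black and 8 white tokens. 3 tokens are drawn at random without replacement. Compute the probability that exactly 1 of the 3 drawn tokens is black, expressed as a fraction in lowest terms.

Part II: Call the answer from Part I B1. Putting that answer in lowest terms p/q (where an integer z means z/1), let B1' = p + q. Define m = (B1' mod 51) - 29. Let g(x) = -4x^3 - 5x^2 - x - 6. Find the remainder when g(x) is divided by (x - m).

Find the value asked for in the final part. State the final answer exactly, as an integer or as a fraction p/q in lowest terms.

-162

Part I: total draws C(12,3) = 220; favorable C(4,1)*C(8,2) = 112; P = 28/55; answer 28/55
Part II: B1 = 28/55; threaded value p + q = 83; m = 3; remainder = value at the root: -4*(3)^3 - 5*(3)^2 - 1*(3)^1 - 6 = (-108) + (-45) + (-3) + (-6) = -162; answer -162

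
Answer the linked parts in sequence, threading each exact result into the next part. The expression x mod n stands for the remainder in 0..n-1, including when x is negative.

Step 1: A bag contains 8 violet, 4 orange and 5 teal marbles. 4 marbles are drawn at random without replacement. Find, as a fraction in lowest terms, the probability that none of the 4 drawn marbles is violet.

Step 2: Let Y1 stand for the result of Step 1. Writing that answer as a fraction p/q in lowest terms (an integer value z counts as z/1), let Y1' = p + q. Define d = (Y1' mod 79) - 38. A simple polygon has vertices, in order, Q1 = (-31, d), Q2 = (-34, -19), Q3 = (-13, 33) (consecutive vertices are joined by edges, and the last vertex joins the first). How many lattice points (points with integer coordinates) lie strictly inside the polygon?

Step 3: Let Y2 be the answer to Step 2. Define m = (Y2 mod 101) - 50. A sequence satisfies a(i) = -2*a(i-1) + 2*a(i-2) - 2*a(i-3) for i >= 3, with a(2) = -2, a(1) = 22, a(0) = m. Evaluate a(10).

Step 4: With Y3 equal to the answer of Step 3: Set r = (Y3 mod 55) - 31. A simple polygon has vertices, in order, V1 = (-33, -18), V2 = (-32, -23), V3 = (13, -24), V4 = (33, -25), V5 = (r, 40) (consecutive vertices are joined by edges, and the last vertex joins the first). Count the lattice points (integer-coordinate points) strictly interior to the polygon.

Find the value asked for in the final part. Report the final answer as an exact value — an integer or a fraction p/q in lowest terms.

Step 1: total draws C(17,4) = 2380; favorable C(9,4) = 126; P = 9/170; answer 9/170
Step 2: Y1 = 9/170; threaded value p + q = 179; d = -17; cross terms: (-31*-19 - -34*-17)=11, (-34*33 - -13*-19)=-1369, (-13*-17 - -31*33)=1244; twice the area = |-114| = 114; area = 57; boundary points = 1 + 1 + 2 = 4; strictly interior points = area - boundary/2 + 1 = 56; answer 56
Step 3: Y2 = 56; m = 6; a(3) = -2*(-2) + 2*(22) - 2*(6) = 36; iterating: a(3)=36, a(4)=-120, a(5)=316, a(6)=-944, a(7)=2760, a(8)=-8040, a(9)=23488, a(10)=-68576; answer -68576
Step 4: Y3 = -68576; r = -22; cross terms: (-33*-23 - -32*-18)=183, (-32*-24 - 13*-23)=1067, (13*-25 - 33*-24)=467, (33*40 - -22*-25)=770, (-22*-18 - -33*40)=1716; twice the area = |4203| = 4203; area = 4203/2; boundary points = 1 + 1 + 1 + 5 + 1 = 9; strictly interior points = area - boundary/2 + 1 = 2098; answer 2098

2098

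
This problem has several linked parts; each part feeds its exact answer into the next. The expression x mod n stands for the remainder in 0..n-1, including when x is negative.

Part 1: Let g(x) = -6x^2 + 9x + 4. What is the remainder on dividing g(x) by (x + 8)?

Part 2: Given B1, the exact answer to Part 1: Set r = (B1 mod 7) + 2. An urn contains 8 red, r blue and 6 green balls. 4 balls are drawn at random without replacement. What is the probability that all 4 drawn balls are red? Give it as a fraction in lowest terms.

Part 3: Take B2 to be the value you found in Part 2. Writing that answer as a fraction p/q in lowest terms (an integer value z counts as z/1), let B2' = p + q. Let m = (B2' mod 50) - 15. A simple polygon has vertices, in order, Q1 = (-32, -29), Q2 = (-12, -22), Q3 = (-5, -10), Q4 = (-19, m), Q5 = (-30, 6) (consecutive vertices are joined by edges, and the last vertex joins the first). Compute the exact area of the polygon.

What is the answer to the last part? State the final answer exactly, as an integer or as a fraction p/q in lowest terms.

Part 1: remainder = value at the root: -6*(-8)^2 + 9*(-8)^1 + 4 = (-384) + (-72) + (4) = -452; answer -452
Part 2: B1 = -452; r = 5; total draws C(19,4) = 3876; favorable C(8,4) = 70; P = 35/1938; answer 35/1938
Part 3: B2 = 35/1938; threaded value p + q = 1973; m = 8; cross terms: (-32*-22 - -12*-29)=356, (-12*-10 - -5*-22)=10, (-5*8 - -19*-10)=-230, (-19*6 - -30*8)=126, (-30*-29 - -32*6)=1062; twice the area = |1324| = 1324; area = 662; answer 662

662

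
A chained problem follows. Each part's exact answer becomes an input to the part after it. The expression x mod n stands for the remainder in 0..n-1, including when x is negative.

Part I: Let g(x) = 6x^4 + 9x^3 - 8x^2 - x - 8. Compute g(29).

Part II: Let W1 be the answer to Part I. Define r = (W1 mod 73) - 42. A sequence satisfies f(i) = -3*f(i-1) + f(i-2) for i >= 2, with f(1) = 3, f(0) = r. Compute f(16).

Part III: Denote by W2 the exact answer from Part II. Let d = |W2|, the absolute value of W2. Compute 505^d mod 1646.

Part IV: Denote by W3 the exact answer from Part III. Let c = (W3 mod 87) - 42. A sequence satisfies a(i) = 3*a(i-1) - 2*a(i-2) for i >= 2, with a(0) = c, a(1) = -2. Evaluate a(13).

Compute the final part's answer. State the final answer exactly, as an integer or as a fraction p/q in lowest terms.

Part I: 6*(29)^4 + 9*(29)^3 - 8*(29)^2 - 1*(29)^1 - 8 = (4243686) + (219501) + (-6728) + (-29) + (-8) = 4456422; answer 4456422
Part II: W1 = 4456422; r = 22; f(2) = -3*(3) + 1*(22) = 13; iterating: f(2)=13, f(3)=-36, f(4)=121, f(5)=-399, f(6)=1318, f(7)=-4353, f(8)=14377, f(9)=-47484, f(10)=156829, f(11)=-517971, f(12)=1710742, f(13)=-5650197, f(14)=18661333, f(15)=-61634196, f(16)=203563921; answer 203563921
Part III: W2 = 203563921; d = 203563921; squarings mod 1646: 505^1=505, 505^2=1541, 505^4=1149, 505^8=109, 505^16=359, 505^32=493, 505^64=1087, 505^128=1387, 505^256=1241, 505^512=1071, 505^1024=1425, 505^2048=1107, 505^4096=825, 505^8192=827, 505^16384=839, 505^32768=1079, 505^65536=519, 505^131072=1063, 505^262144=813, 505^524288=923, 505^1048576=947, 505^2097152=1385, 505^4194304=635, 505^8388608=1601, 505^16777216=379, 505^33554432=439, 505^67108864=139, 505^134217728=1215; 505^203563921 = 505^1 * 505^16 * 505^128 * 505^256 * 505^512 * 505^8192 * 505^131072 * 505^2097152 * 505^67108864 * 505^134217728 = 1105 (mod 1646); answer 1105
Part IV: W3 = 1105; c = 19; a(2) = 3*(-2) - 2*(19) = -44; iterating: a(2)=-44, a(3)=-128, a(4)=-296, a(5)=-632, a(6)=-1304, a(7)=-2648, a(8)=-5336, a(9)=-10712, a(10)=-21464, a(11)=-42968, a(12)=-85976, a(13)=-171992; answer -171992

-171992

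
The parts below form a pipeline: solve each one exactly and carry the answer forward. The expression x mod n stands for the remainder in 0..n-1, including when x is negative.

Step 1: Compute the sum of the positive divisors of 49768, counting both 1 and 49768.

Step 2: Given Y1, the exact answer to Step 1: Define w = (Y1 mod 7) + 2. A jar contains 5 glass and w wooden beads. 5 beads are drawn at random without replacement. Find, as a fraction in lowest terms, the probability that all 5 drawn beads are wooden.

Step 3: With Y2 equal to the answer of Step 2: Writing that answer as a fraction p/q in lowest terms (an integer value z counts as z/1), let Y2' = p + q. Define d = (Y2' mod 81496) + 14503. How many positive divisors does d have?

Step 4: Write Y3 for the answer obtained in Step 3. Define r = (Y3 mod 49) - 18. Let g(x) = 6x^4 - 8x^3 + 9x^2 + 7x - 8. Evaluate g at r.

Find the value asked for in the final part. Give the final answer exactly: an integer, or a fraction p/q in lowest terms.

174

Step 1: 49768 = 2^3 * 6221; sigma = (1 + 2 + 4 + 8) * (1 + 6221) = 15 * 6222 = 93330; answer 93330
Step 2: Y1 = 93330; w = 8; total draws C(13,5) = 1287; favorable C(8,5) = 56; P = 56/1287; answer 56/1287
Step 3: Y2 = 56/1287; threaded value p + q = 1343; d = 15846; 15846 = 2 * 3 * 19 * 139; number of divisors = (1+1) * (1+1) * (1+1) * (1+1) = 16; answer 16
Step 4: Y3 = 16; r = -2; 6*(-2)^4 - 8*(-2)^3 + 9*(-2)^2 + 7*(-2)^1 - 8 = (96) + (64) + (36) + (-14) + (-8) = 174; answer 174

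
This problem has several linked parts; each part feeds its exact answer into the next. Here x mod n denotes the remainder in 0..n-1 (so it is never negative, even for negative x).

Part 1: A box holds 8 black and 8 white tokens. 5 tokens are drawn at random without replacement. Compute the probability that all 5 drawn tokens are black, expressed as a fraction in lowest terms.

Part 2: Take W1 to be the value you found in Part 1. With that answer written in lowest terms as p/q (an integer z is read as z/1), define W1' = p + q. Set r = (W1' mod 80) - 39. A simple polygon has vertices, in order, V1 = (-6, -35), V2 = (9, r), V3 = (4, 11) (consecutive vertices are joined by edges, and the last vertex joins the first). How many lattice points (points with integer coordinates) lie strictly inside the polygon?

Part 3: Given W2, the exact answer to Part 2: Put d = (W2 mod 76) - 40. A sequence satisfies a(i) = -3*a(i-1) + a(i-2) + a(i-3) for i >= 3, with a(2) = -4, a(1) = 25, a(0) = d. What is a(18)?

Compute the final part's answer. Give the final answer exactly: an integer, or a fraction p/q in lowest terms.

-470751324

Part 1: total draws C(16,5) = 4368; favorable C(8,5) = 56; P = 1/78; answer 1/78
Part 2: W1 = 1/78; threaded value p + q = 79; r = 40; cross terms: (-6*40 - 9*-35)=75, (9*11 - 4*40)=-61, (4*-35 - -6*11)=-74; twice the area = |-60| = 60; area = 30; boundary points = 15 + 1 + 2 = 18; strictly interior points = area - boundary/2 + 1 = 22; answer 22
Part 3: W2 = 22; d = -18; a(3) = -3*(-4) + 1*(25) + 1*(-18) = 19; iterating: a(3)=19, a(4)=-36, a(5)=123, a(6)=-386, a(7)=1245, a(8)=-3998, a(9)=12853, a(10)=-41312, a(11)=132791, a(12)=-426832, a(13)=1371975, a(14)=-4409966, a(15)=14175041, a(16)=-45563114, a(17)=146454417, a(18)=-470751324; answer -470751324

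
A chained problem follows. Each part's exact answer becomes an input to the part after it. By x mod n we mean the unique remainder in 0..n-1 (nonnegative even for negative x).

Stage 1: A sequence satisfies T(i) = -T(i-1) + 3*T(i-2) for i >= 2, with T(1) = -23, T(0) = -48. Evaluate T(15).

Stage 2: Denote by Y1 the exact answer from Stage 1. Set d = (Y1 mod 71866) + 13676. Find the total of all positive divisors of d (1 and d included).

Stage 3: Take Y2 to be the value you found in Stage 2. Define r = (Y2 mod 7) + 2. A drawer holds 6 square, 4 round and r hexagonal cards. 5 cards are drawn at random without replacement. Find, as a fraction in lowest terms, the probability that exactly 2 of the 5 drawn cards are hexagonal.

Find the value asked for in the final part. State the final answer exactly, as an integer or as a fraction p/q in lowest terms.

Stage 1: T(2) = -1*(-23) + 3*(-48) = -121; iterating: T(2)=-121, T(3)=52, T(4)=-415, T(5)=571, T(6)=-1816, T(7)=3529, T(8)=-8977, T(9)=19564, T(10)=-46495, T(11)=105187, T(12)=-244672, T(13)=560233, T(14)=-1294249, T(15)=2974948; answer 2974948
Stage 2: Y1 = 2974948; d = 42118; 42118 = 2 * 21059; sigma = (1 + 2) * (1 + 21059) = 3 * 21060 = 63180; answer 63180
Stage 3: Y2 = 63180; r = 7; total draws C(17,5) = 6188; favorable C(7,2)*C(10,3) = 2520; P = 90/221; answer 90/221

90/221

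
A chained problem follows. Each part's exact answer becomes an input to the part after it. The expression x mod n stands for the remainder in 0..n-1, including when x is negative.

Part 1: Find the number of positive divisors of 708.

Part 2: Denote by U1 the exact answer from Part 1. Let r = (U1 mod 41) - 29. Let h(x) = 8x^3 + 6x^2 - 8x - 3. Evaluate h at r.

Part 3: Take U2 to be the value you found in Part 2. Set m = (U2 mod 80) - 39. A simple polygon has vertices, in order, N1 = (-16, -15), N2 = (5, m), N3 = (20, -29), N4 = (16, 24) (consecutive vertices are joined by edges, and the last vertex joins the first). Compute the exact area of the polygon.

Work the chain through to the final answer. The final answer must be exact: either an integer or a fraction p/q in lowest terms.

1157

Part 1: 708 = 2^2 * 3 * 59; number of divisors = (2+1) * (1+1) * (1+1) = 12; answer 12
Part 2: U1 = 12; r = -17; 8*(-17)^3 + 6*(-17)^2 - 8*(-17)^1 - 3 = (-39304) + (1734) + (136) + (-3) = -37437; answer -37437
Part 3: U2 = -37437; m = -36; cross terms: (-16*-36 - 5*-15)=651, (5*-29 - 20*-36)=575, (20*24 - 16*-29)=944, (16*-15 - -16*24)=144; twice the area = |2314| = 2314; area = 1157; answer 1157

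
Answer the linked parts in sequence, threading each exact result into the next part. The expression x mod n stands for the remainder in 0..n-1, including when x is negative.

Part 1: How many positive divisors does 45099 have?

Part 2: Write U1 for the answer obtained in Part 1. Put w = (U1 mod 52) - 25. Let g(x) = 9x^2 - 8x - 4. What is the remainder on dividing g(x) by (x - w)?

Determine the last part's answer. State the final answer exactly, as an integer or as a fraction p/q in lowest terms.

Part 1: 45099 = 3^2 * 5011; number of divisors = (2+1) * (1+1) = 6; answer 6
Part 2: U1 = 6; w = -19; remainder = value at the root: 9*(-19)^2 - 8*(-19)^1 - 4 = (3249) + (152) + (-4) = 3397; answer 3397

3397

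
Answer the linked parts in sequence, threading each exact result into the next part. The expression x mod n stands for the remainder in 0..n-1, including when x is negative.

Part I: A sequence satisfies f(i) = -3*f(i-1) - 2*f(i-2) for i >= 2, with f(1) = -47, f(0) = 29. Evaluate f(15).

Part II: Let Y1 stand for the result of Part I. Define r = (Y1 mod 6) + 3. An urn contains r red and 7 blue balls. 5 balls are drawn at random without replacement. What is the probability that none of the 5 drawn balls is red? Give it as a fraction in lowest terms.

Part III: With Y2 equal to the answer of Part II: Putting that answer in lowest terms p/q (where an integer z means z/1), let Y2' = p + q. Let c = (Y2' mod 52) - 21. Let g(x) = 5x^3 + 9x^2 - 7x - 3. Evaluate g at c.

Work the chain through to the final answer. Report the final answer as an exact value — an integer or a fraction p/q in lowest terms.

Part I: f(2) = -3*(-47) - 2*(29) = 83; iterating: f(2)=83, f(3)=-155, f(4)=299, f(5)=-587, f(6)=1163, f(7)=-2315, f(8)=4619, f(9)=-9227, f(10)=18443, f(11)=-36875, f(12)=73739, f(13)=-147467, f(14)=294923, f(15)=-589835; answer -589835
Part II: Y1 = -589835; r = 4; total draws C(11,5) = 462; favorable C(7,5) = 21; P = 1/22; answer 1/22
Part III: Y2 = 1/22; threaded value p + q = 23; c = 2; 5*(2)^3 + 9*(2)^2 - 7*(2)^1 - 3 = (40) + (36) + (-14) + (-3) = 59; answer 59

59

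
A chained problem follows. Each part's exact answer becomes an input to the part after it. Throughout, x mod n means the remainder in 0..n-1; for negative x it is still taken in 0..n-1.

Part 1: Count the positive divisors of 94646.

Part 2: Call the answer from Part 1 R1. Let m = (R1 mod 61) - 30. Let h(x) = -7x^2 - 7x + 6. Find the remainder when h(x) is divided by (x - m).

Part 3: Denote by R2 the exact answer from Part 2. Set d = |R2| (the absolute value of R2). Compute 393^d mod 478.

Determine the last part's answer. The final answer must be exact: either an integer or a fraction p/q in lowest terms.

Part 1: 94646 = 2 * 37 * 1279; number of divisors = (1+1) * (1+1) * (1+1) = 8; answer 8
Part 2: R1 = 8; m = -22; remainder = value at the root: -7*(-22)^2 - 7*(-22)^1 + 6 = (-3388) + (154) + (6) = -3228; answer -3228
Part 3: R2 = -3228; d = 3228; squarings mod 478: 393^1=393, 393^2=55, 393^4=157, 393^8=271, 393^16=307, 393^32=83, 393^64=197, 393^128=91, 393^256=155, 393^512=125, 393^1024=329, 393^2048=213; 393^3228 = 393^4 * 393^8 * 393^16 * 393^128 * 393^1024 * 393^2048 = 431 (mod 478); answer 431

431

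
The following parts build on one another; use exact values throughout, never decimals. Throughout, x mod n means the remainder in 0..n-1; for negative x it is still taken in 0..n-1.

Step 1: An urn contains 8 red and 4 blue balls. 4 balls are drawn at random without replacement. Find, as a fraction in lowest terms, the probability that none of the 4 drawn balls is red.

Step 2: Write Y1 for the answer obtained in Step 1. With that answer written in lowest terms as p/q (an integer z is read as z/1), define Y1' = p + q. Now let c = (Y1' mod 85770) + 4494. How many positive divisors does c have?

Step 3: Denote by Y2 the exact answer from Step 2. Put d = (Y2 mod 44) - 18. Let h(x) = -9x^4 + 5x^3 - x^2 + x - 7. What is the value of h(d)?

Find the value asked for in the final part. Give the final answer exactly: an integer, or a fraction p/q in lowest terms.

-95117

Step 1: total draws C(12,4) = 495; favorable C(4,4) = 1; P = 1/495; answer 1/495
Step 2: Y1 = 1/495; threaded value p + q = 496; c = 4990; 4990 = 2 * 5 * 499; number of divisors = (1+1) * (1+1) * (1+1) = 8; answer 8
Step 3: Y2 = 8; d = -10; -9*(-10)^4 + 5*(-10)^3 - 1*(-10)^2 + 1*(-10)^1 - 7 = (-90000) + (-5000) + (-100) + (-10) + (-7) = -95117; answer -95117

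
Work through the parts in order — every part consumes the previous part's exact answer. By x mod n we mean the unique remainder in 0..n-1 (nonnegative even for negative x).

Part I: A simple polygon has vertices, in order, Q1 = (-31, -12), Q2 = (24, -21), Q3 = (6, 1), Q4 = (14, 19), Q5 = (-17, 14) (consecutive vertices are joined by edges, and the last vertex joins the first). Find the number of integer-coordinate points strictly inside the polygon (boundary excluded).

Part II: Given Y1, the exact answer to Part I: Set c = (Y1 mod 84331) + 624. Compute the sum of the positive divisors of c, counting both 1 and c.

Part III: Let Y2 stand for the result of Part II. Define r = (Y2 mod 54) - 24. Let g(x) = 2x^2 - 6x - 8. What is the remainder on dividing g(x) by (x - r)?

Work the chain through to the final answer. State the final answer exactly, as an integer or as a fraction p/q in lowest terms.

208

Part I: cross terms: (-31*-21 - 24*-12)=939, (24*1 - 6*-21)=150, (6*19 - 14*1)=100, (14*14 - -17*19)=519, (-17*-12 - -31*14)=638; twice the area = |2346| = 2346; area = 1173; boundary points = 1 + 2 + 2 + 1 + 2 = 8; strictly interior points = area - boundary/2 + 1 = 1170; answer 1170
Part II: Y1 = 1170; c = 1794; 1794 = 2 * 3 * 13 * 23; sigma = (1 + 2) * (1 + 3) * (1 + 13) * (1 + 23) = 3 * 4 * 14 * 24 = 4032; answer 4032
Part III: Y2 = 4032; r = 12; remainder = value at the root: 2*(12)^2 - 6*(12)^1 - 8 = (288) + (-72) + (-8) = 208; answer 208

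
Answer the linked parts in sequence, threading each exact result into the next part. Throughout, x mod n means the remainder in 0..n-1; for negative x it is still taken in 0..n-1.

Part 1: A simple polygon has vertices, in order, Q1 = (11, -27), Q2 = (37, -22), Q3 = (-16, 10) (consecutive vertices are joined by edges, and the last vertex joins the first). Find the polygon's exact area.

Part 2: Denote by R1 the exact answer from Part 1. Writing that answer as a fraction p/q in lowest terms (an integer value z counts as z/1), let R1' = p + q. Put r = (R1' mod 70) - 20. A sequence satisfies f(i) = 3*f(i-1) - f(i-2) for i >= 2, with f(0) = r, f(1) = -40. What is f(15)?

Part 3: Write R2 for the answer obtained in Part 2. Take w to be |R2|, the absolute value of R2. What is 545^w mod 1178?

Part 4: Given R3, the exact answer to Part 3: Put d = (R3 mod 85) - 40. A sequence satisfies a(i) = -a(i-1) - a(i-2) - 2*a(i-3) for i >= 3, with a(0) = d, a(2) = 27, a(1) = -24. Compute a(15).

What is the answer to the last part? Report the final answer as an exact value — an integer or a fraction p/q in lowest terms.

Part 1: cross terms: (11*-22 - 37*-27)=757, (37*10 - -16*-22)=18, (-16*-27 - 11*10)=322; twice the area = |1097| = 1097; area = 1097/2; answer 1097/2
Part 2: R1 = 1097/2; threaded value p + q = 1099; r = 29; f(2) = 3*(-40) - 1*(29) = -149; iterating: f(2)=-149, f(3)=-407, f(4)=-1072, f(5)=-2809, f(6)=-7355, f(7)=-19256, f(8)=-50413, f(9)=-131983, f(10)=-345536, f(11)=-904625, f(12)=-2368339, f(13)=-6200392, f(14)=-16232837, f(15)=-42498119; answer -42498119
Part 3: R2 = -42498119; w = 42498119; squarings mod 1178: 545^1=545, 545^2=169, 545^4=289, 545^8=1061, 545^16=731, 545^32=727, 545^64=785, 545^128=131, 545^256=669, 545^512=1099, 545^1024=351, 545^2048=689, 545^4096=1165, 545^8192=169, 545^16384=289, 545^32768=1061, 545^65536=731, 545^131072=727, 545^262144=785, 545^524288=131, 545^1048576=669, 545^2097152=1099, 545^4194304=351, 545^8388608=689, 545^16777216=1165, 545^33554432=169; 545^42498119 = 545^1 * 545^2 * 545^4 * 545^64 * 545^2048 * 545^4096 * 545^8192 * 545^16384 * 545^524288 * 545^8388608 * 545^33554432 = 515 (mod 1178); answer 515
Part 4: R3 = 515; d = -35; a(3) = -1*(27) - 1*(-24) - 2*(-35) = 67; iterating: a(3)=67, a(4)=-46, a(5)=-75, a(6)=-13, a(7)=180, a(8)=-17, a(9)=-137, a(10)=-206, a(11)=377, a(12)=103, a(13)=-68, a(14)=-789, a(15)=651; answer 651

651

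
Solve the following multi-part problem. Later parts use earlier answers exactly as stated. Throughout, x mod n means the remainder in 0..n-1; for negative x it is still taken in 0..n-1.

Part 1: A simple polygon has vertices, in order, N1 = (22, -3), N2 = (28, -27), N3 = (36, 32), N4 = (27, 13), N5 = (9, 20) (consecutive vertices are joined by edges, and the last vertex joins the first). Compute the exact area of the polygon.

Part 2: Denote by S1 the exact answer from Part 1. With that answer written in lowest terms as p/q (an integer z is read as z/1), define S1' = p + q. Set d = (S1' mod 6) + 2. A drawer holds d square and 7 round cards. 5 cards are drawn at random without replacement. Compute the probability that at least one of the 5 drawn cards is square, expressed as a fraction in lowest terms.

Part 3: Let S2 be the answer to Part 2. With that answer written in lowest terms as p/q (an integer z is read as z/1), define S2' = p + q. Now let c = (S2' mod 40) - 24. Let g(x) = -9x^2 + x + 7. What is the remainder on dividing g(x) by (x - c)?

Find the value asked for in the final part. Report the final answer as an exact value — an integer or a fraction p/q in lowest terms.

Part 1: cross terms: (22*-27 - 28*-3)=-510, (28*32 - 36*-27)=1868, (36*13 - 27*32)=-396, (27*20 - 9*13)=423, (9*-3 - 22*20)=-467; twice the area = |918| = 918; area = 459; answer 459
Part 2: S1 = 459; threaded value p + q = 460; d = 6; total draws C(13,5) = 1287; complement C(7,5) = 21; favorable 1287 - 21 = 1266; P = 422/429; answer 422/429
Part 3: S2 = 422/429; threaded value p + q = 851; c = -13; remainder = value at the root: -9*(-13)^2 + 1*(-13)^1 + 7 = (-1521) + (-13) + (7) = -1527; answer -1527

-1527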